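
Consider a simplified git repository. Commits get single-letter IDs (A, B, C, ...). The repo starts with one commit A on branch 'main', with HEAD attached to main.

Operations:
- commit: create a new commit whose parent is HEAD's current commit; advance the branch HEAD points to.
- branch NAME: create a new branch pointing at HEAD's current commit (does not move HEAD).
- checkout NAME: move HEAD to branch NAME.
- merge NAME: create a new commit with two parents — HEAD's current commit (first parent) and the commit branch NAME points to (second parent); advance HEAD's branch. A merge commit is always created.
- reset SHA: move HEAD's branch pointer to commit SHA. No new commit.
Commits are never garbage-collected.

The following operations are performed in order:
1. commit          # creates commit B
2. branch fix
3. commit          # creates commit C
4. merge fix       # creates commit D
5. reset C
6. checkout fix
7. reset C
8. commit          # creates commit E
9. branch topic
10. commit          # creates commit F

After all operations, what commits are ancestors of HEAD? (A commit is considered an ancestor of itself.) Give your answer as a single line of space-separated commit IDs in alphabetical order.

Answer: A B C E F

Derivation:
After op 1 (commit): HEAD=main@B [main=B]
After op 2 (branch): HEAD=main@B [fix=B main=B]
After op 3 (commit): HEAD=main@C [fix=B main=C]
After op 4 (merge): HEAD=main@D [fix=B main=D]
After op 5 (reset): HEAD=main@C [fix=B main=C]
After op 6 (checkout): HEAD=fix@B [fix=B main=C]
After op 7 (reset): HEAD=fix@C [fix=C main=C]
After op 8 (commit): HEAD=fix@E [fix=E main=C]
After op 9 (branch): HEAD=fix@E [fix=E main=C topic=E]
After op 10 (commit): HEAD=fix@F [fix=F main=C topic=E]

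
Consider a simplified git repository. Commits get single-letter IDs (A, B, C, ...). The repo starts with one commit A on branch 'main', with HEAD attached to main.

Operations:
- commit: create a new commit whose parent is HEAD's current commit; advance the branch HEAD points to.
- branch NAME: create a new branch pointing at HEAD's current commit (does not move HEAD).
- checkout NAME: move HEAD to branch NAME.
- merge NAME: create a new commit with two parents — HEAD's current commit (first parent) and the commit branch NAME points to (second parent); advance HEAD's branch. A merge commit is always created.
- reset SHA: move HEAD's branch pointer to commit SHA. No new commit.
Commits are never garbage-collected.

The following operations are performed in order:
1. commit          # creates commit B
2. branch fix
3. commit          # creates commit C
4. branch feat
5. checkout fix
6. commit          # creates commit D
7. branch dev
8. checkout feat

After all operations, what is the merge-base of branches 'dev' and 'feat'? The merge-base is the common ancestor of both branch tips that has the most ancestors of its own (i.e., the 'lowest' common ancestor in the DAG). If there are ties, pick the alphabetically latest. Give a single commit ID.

Answer: B

Derivation:
After op 1 (commit): HEAD=main@B [main=B]
After op 2 (branch): HEAD=main@B [fix=B main=B]
After op 3 (commit): HEAD=main@C [fix=B main=C]
After op 4 (branch): HEAD=main@C [feat=C fix=B main=C]
After op 5 (checkout): HEAD=fix@B [feat=C fix=B main=C]
After op 6 (commit): HEAD=fix@D [feat=C fix=D main=C]
After op 7 (branch): HEAD=fix@D [dev=D feat=C fix=D main=C]
After op 8 (checkout): HEAD=feat@C [dev=D feat=C fix=D main=C]
ancestors(dev=D): ['A', 'B', 'D']
ancestors(feat=C): ['A', 'B', 'C']
common: ['A', 'B']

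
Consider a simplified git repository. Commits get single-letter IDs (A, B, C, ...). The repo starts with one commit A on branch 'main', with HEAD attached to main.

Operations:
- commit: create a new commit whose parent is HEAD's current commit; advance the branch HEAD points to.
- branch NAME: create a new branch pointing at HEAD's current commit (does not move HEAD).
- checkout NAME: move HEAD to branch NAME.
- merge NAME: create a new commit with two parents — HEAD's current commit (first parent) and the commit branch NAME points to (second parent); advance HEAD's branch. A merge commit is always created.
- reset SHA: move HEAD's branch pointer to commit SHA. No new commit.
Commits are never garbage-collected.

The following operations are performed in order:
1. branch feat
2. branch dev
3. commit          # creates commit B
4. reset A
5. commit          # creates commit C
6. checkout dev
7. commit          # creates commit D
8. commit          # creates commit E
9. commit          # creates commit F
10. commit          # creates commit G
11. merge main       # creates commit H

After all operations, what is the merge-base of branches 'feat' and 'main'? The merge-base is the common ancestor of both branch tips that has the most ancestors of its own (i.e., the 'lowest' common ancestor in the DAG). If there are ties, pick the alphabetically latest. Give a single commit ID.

After op 1 (branch): HEAD=main@A [feat=A main=A]
After op 2 (branch): HEAD=main@A [dev=A feat=A main=A]
After op 3 (commit): HEAD=main@B [dev=A feat=A main=B]
After op 4 (reset): HEAD=main@A [dev=A feat=A main=A]
After op 5 (commit): HEAD=main@C [dev=A feat=A main=C]
After op 6 (checkout): HEAD=dev@A [dev=A feat=A main=C]
After op 7 (commit): HEAD=dev@D [dev=D feat=A main=C]
After op 8 (commit): HEAD=dev@E [dev=E feat=A main=C]
After op 9 (commit): HEAD=dev@F [dev=F feat=A main=C]
After op 10 (commit): HEAD=dev@G [dev=G feat=A main=C]
After op 11 (merge): HEAD=dev@H [dev=H feat=A main=C]
ancestors(feat=A): ['A']
ancestors(main=C): ['A', 'C']
common: ['A']

Answer: A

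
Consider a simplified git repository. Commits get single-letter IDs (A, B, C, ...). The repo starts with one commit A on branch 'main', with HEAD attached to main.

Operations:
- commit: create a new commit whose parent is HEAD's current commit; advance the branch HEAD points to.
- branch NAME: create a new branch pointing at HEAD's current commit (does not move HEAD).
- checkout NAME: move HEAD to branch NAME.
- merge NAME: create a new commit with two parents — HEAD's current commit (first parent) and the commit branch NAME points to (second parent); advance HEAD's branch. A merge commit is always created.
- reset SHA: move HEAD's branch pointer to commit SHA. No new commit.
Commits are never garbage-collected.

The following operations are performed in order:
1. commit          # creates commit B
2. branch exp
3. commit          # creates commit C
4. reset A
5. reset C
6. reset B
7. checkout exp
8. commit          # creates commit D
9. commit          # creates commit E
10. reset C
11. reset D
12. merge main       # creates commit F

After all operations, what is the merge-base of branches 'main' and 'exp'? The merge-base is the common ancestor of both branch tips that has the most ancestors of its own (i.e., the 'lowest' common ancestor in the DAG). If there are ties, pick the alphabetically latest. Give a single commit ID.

After op 1 (commit): HEAD=main@B [main=B]
After op 2 (branch): HEAD=main@B [exp=B main=B]
After op 3 (commit): HEAD=main@C [exp=B main=C]
After op 4 (reset): HEAD=main@A [exp=B main=A]
After op 5 (reset): HEAD=main@C [exp=B main=C]
After op 6 (reset): HEAD=main@B [exp=B main=B]
After op 7 (checkout): HEAD=exp@B [exp=B main=B]
After op 8 (commit): HEAD=exp@D [exp=D main=B]
After op 9 (commit): HEAD=exp@E [exp=E main=B]
After op 10 (reset): HEAD=exp@C [exp=C main=B]
After op 11 (reset): HEAD=exp@D [exp=D main=B]
After op 12 (merge): HEAD=exp@F [exp=F main=B]
ancestors(main=B): ['A', 'B']
ancestors(exp=F): ['A', 'B', 'D', 'F']
common: ['A', 'B']

Answer: B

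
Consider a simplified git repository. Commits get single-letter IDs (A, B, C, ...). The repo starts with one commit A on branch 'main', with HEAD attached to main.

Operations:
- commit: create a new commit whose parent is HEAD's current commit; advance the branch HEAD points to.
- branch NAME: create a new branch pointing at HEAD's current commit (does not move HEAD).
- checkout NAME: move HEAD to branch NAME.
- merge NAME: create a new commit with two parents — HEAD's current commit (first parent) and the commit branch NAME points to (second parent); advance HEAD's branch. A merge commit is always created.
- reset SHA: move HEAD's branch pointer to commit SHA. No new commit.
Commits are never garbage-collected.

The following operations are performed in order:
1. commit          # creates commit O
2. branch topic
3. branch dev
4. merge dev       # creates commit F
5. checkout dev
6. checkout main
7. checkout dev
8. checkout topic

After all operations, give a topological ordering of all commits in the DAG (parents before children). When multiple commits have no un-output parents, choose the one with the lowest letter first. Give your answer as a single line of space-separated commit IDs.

Answer: A O F

Derivation:
After op 1 (commit): HEAD=main@O [main=O]
After op 2 (branch): HEAD=main@O [main=O topic=O]
After op 3 (branch): HEAD=main@O [dev=O main=O topic=O]
After op 4 (merge): HEAD=main@F [dev=O main=F topic=O]
After op 5 (checkout): HEAD=dev@O [dev=O main=F topic=O]
After op 6 (checkout): HEAD=main@F [dev=O main=F topic=O]
After op 7 (checkout): HEAD=dev@O [dev=O main=F topic=O]
After op 8 (checkout): HEAD=topic@O [dev=O main=F topic=O]
commit A: parents=[]
commit F: parents=['O', 'O']
commit O: parents=['A']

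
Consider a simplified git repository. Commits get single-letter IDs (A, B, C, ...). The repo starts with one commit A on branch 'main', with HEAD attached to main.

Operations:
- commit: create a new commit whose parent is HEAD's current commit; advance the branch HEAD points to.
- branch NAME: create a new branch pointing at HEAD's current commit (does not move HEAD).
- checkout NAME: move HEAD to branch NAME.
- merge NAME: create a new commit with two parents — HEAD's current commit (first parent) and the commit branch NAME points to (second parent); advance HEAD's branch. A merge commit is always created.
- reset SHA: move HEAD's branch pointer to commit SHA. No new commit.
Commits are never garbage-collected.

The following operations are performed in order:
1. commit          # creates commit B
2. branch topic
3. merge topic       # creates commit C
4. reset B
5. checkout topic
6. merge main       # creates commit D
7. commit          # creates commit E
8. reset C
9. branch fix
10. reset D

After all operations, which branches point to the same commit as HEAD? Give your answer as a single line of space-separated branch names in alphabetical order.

Answer: topic

Derivation:
After op 1 (commit): HEAD=main@B [main=B]
After op 2 (branch): HEAD=main@B [main=B topic=B]
After op 3 (merge): HEAD=main@C [main=C topic=B]
After op 4 (reset): HEAD=main@B [main=B topic=B]
After op 5 (checkout): HEAD=topic@B [main=B topic=B]
After op 6 (merge): HEAD=topic@D [main=B topic=D]
After op 7 (commit): HEAD=topic@E [main=B topic=E]
After op 8 (reset): HEAD=topic@C [main=B topic=C]
After op 9 (branch): HEAD=topic@C [fix=C main=B topic=C]
After op 10 (reset): HEAD=topic@D [fix=C main=B topic=D]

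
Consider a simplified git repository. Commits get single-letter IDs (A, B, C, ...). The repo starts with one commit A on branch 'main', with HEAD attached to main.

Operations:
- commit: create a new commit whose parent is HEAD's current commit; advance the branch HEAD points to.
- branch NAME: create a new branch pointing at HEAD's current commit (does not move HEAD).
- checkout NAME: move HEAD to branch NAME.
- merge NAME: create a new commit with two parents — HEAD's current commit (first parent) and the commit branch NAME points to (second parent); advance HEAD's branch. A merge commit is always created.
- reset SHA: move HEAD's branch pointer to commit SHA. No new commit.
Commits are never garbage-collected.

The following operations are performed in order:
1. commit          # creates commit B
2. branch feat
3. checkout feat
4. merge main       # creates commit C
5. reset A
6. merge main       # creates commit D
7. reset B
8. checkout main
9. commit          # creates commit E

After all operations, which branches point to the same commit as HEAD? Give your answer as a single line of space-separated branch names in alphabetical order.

After op 1 (commit): HEAD=main@B [main=B]
After op 2 (branch): HEAD=main@B [feat=B main=B]
After op 3 (checkout): HEAD=feat@B [feat=B main=B]
After op 4 (merge): HEAD=feat@C [feat=C main=B]
After op 5 (reset): HEAD=feat@A [feat=A main=B]
After op 6 (merge): HEAD=feat@D [feat=D main=B]
After op 7 (reset): HEAD=feat@B [feat=B main=B]
After op 8 (checkout): HEAD=main@B [feat=B main=B]
After op 9 (commit): HEAD=main@E [feat=B main=E]

Answer: main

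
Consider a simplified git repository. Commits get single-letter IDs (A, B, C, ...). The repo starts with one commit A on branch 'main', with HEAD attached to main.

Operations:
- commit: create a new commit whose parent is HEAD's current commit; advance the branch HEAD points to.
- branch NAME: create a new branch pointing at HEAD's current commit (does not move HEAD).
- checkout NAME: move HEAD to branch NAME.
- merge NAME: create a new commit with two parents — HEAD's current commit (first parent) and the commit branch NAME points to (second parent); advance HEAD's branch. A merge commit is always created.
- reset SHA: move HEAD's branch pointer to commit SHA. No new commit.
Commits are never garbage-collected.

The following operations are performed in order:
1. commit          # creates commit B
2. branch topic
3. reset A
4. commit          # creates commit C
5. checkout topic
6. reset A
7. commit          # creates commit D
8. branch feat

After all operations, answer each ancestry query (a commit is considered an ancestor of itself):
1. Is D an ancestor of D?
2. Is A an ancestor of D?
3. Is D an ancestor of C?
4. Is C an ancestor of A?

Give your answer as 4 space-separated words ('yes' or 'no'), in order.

Answer: yes yes no no

Derivation:
After op 1 (commit): HEAD=main@B [main=B]
After op 2 (branch): HEAD=main@B [main=B topic=B]
After op 3 (reset): HEAD=main@A [main=A topic=B]
After op 4 (commit): HEAD=main@C [main=C topic=B]
After op 5 (checkout): HEAD=topic@B [main=C topic=B]
After op 6 (reset): HEAD=topic@A [main=C topic=A]
After op 7 (commit): HEAD=topic@D [main=C topic=D]
After op 8 (branch): HEAD=topic@D [feat=D main=C topic=D]
ancestors(D) = {A,D}; D in? yes
ancestors(D) = {A,D}; A in? yes
ancestors(C) = {A,C}; D in? no
ancestors(A) = {A}; C in? no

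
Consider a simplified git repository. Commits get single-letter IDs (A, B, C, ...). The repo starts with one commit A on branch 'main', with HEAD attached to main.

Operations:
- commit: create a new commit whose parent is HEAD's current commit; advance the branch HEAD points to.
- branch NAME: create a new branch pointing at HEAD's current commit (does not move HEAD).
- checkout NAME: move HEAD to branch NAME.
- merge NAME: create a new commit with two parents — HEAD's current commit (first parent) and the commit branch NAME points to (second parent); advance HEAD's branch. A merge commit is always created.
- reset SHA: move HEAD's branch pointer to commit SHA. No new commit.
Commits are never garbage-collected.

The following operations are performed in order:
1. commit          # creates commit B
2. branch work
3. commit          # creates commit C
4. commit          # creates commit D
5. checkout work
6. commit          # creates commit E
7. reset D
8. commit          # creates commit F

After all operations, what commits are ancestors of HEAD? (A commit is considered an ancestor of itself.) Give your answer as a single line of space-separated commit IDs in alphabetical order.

Answer: A B C D F

Derivation:
After op 1 (commit): HEAD=main@B [main=B]
After op 2 (branch): HEAD=main@B [main=B work=B]
After op 3 (commit): HEAD=main@C [main=C work=B]
After op 4 (commit): HEAD=main@D [main=D work=B]
After op 5 (checkout): HEAD=work@B [main=D work=B]
After op 6 (commit): HEAD=work@E [main=D work=E]
After op 7 (reset): HEAD=work@D [main=D work=D]
After op 8 (commit): HEAD=work@F [main=D work=F]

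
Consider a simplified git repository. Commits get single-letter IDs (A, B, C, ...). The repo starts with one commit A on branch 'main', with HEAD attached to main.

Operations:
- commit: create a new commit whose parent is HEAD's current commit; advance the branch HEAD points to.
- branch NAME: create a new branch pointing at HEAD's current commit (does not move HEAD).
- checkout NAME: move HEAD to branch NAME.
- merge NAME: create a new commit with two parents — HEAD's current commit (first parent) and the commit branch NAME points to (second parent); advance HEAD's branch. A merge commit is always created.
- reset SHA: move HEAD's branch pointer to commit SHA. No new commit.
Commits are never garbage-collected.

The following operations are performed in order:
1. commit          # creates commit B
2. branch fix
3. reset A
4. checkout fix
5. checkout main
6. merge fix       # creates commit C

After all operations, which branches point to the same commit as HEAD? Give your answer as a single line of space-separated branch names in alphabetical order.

Answer: main

Derivation:
After op 1 (commit): HEAD=main@B [main=B]
After op 2 (branch): HEAD=main@B [fix=B main=B]
After op 3 (reset): HEAD=main@A [fix=B main=A]
After op 4 (checkout): HEAD=fix@B [fix=B main=A]
After op 5 (checkout): HEAD=main@A [fix=B main=A]
After op 6 (merge): HEAD=main@C [fix=B main=C]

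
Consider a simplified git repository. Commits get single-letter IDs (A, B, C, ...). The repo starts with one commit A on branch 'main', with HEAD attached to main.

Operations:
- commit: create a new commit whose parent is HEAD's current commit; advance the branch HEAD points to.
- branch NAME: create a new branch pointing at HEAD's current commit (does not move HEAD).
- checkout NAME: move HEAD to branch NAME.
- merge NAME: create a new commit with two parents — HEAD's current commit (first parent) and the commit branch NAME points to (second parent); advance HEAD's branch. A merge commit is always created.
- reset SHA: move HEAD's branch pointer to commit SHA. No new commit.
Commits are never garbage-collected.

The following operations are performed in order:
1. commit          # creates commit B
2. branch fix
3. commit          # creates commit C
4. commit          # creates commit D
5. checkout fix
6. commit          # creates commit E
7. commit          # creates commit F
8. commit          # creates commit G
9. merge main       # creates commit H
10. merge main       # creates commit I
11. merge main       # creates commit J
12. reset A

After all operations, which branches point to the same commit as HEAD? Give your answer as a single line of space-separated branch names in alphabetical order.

After op 1 (commit): HEAD=main@B [main=B]
After op 2 (branch): HEAD=main@B [fix=B main=B]
After op 3 (commit): HEAD=main@C [fix=B main=C]
After op 4 (commit): HEAD=main@D [fix=B main=D]
After op 5 (checkout): HEAD=fix@B [fix=B main=D]
After op 6 (commit): HEAD=fix@E [fix=E main=D]
After op 7 (commit): HEAD=fix@F [fix=F main=D]
After op 8 (commit): HEAD=fix@G [fix=G main=D]
After op 9 (merge): HEAD=fix@H [fix=H main=D]
After op 10 (merge): HEAD=fix@I [fix=I main=D]
After op 11 (merge): HEAD=fix@J [fix=J main=D]
After op 12 (reset): HEAD=fix@A [fix=A main=D]

Answer: fix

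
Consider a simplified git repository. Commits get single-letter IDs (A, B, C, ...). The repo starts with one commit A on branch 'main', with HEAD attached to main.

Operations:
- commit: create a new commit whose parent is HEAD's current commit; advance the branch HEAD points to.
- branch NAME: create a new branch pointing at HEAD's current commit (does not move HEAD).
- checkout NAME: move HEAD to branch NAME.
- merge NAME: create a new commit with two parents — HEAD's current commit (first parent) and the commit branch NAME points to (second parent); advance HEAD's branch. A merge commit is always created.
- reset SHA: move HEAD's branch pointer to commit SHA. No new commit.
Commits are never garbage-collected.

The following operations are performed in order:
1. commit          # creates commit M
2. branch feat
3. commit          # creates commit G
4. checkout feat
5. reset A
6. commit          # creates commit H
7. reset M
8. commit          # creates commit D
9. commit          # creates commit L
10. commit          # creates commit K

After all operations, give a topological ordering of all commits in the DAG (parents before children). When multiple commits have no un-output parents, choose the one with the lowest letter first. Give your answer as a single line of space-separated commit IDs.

After op 1 (commit): HEAD=main@M [main=M]
After op 2 (branch): HEAD=main@M [feat=M main=M]
After op 3 (commit): HEAD=main@G [feat=M main=G]
After op 4 (checkout): HEAD=feat@M [feat=M main=G]
After op 5 (reset): HEAD=feat@A [feat=A main=G]
After op 6 (commit): HEAD=feat@H [feat=H main=G]
After op 7 (reset): HEAD=feat@M [feat=M main=G]
After op 8 (commit): HEAD=feat@D [feat=D main=G]
After op 9 (commit): HEAD=feat@L [feat=L main=G]
After op 10 (commit): HEAD=feat@K [feat=K main=G]
commit A: parents=[]
commit D: parents=['M']
commit G: parents=['M']
commit H: parents=['A']
commit K: parents=['L']
commit L: parents=['D']
commit M: parents=['A']

Answer: A H M D G L K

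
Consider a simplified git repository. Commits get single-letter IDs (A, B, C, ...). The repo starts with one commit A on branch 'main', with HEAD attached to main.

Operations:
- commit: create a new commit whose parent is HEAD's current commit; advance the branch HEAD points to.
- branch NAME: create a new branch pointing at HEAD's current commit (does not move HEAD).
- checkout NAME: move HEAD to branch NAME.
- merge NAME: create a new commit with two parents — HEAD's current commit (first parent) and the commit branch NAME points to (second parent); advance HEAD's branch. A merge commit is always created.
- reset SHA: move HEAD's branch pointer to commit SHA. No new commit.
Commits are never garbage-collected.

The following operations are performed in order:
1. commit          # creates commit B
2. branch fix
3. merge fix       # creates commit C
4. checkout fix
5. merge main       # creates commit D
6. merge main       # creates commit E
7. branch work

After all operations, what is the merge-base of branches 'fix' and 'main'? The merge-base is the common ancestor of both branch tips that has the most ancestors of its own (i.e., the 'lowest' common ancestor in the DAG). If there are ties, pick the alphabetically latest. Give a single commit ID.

Answer: C

Derivation:
After op 1 (commit): HEAD=main@B [main=B]
After op 2 (branch): HEAD=main@B [fix=B main=B]
After op 3 (merge): HEAD=main@C [fix=B main=C]
After op 4 (checkout): HEAD=fix@B [fix=B main=C]
After op 5 (merge): HEAD=fix@D [fix=D main=C]
After op 6 (merge): HEAD=fix@E [fix=E main=C]
After op 7 (branch): HEAD=fix@E [fix=E main=C work=E]
ancestors(fix=E): ['A', 'B', 'C', 'D', 'E']
ancestors(main=C): ['A', 'B', 'C']
common: ['A', 'B', 'C']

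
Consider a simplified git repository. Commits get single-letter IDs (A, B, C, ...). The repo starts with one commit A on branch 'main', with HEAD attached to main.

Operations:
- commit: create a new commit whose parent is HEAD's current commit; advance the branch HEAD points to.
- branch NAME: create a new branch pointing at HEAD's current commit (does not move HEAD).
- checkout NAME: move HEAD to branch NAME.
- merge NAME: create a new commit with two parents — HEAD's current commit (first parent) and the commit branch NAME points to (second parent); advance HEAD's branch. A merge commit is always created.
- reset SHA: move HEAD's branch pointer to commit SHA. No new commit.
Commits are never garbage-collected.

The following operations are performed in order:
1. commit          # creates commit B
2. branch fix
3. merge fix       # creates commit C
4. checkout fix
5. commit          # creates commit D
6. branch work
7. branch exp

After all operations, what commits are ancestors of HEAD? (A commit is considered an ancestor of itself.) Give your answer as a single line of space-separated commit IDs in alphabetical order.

Answer: A B D

Derivation:
After op 1 (commit): HEAD=main@B [main=B]
After op 2 (branch): HEAD=main@B [fix=B main=B]
After op 3 (merge): HEAD=main@C [fix=B main=C]
After op 4 (checkout): HEAD=fix@B [fix=B main=C]
After op 5 (commit): HEAD=fix@D [fix=D main=C]
After op 6 (branch): HEAD=fix@D [fix=D main=C work=D]
After op 7 (branch): HEAD=fix@D [exp=D fix=D main=C work=D]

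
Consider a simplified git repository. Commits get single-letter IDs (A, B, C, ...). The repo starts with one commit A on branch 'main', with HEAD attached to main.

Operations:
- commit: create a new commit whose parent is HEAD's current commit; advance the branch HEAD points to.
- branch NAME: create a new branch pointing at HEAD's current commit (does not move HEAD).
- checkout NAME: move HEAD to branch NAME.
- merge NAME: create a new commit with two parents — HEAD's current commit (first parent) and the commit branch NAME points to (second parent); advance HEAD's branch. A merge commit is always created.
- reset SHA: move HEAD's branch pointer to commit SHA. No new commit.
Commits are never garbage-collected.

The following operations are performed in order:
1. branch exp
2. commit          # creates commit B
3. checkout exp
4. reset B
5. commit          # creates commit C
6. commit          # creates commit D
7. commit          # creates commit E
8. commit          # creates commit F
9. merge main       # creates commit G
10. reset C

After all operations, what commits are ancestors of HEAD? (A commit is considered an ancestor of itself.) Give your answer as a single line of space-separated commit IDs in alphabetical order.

Answer: A B C

Derivation:
After op 1 (branch): HEAD=main@A [exp=A main=A]
After op 2 (commit): HEAD=main@B [exp=A main=B]
After op 3 (checkout): HEAD=exp@A [exp=A main=B]
After op 4 (reset): HEAD=exp@B [exp=B main=B]
After op 5 (commit): HEAD=exp@C [exp=C main=B]
After op 6 (commit): HEAD=exp@D [exp=D main=B]
After op 7 (commit): HEAD=exp@E [exp=E main=B]
After op 8 (commit): HEAD=exp@F [exp=F main=B]
After op 9 (merge): HEAD=exp@G [exp=G main=B]
After op 10 (reset): HEAD=exp@C [exp=C main=B]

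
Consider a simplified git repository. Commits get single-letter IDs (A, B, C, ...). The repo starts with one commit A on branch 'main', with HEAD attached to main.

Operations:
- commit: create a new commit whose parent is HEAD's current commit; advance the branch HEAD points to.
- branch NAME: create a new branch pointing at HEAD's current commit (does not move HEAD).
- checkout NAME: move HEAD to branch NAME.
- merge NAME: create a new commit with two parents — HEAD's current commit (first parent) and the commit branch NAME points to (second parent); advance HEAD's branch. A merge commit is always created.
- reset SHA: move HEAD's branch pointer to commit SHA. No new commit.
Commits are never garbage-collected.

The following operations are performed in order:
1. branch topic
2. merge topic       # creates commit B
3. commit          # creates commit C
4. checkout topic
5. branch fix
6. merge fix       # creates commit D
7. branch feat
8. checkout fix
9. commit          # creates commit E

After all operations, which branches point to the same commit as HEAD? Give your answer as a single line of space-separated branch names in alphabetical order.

Answer: fix

Derivation:
After op 1 (branch): HEAD=main@A [main=A topic=A]
After op 2 (merge): HEAD=main@B [main=B topic=A]
After op 3 (commit): HEAD=main@C [main=C topic=A]
After op 4 (checkout): HEAD=topic@A [main=C topic=A]
After op 5 (branch): HEAD=topic@A [fix=A main=C topic=A]
After op 6 (merge): HEAD=topic@D [fix=A main=C topic=D]
After op 7 (branch): HEAD=topic@D [feat=D fix=A main=C topic=D]
After op 8 (checkout): HEAD=fix@A [feat=D fix=A main=C topic=D]
After op 9 (commit): HEAD=fix@E [feat=D fix=E main=C topic=D]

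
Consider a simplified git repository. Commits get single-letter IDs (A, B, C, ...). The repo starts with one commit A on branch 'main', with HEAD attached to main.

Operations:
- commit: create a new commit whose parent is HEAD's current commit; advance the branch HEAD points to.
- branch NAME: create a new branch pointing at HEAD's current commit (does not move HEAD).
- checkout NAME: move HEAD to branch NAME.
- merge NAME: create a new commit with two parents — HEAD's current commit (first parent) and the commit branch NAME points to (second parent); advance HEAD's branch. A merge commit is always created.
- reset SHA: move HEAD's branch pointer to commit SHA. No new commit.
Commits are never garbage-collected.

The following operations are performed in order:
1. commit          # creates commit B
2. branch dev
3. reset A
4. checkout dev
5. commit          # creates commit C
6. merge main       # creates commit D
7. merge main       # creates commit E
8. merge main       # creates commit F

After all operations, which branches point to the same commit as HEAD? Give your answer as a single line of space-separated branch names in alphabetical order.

After op 1 (commit): HEAD=main@B [main=B]
After op 2 (branch): HEAD=main@B [dev=B main=B]
After op 3 (reset): HEAD=main@A [dev=B main=A]
After op 4 (checkout): HEAD=dev@B [dev=B main=A]
After op 5 (commit): HEAD=dev@C [dev=C main=A]
After op 6 (merge): HEAD=dev@D [dev=D main=A]
After op 7 (merge): HEAD=dev@E [dev=E main=A]
After op 8 (merge): HEAD=dev@F [dev=F main=A]

Answer: dev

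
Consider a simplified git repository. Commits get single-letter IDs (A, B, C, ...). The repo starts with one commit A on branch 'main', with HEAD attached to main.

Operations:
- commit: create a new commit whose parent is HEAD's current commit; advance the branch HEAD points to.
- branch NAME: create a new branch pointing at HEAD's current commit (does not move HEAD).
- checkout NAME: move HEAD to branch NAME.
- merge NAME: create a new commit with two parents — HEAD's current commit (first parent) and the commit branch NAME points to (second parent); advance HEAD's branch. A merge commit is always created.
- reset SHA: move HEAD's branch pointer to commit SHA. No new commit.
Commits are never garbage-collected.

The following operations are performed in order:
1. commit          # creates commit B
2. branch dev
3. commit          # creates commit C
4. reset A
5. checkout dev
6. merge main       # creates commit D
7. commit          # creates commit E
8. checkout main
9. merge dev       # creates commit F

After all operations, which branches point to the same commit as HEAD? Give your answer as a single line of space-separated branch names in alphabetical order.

Answer: main

Derivation:
After op 1 (commit): HEAD=main@B [main=B]
After op 2 (branch): HEAD=main@B [dev=B main=B]
After op 3 (commit): HEAD=main@C [dev=B main=C]
After op 4 (reset): HEAD=main@A [dev=B main=A]
After op 5 (checkout): HEAD=dev@B [dev=B main=A]
After op 6 (merge): HEAD=dev@D [dev=D main=A]
After op 7 (commit): HEAD=dev@E [dev=E main=A]
After op 8 (checkout): HEAD=main@A [dev=E main=A]
After op 9 (merge): HEAD=main@F [dev=E main=F]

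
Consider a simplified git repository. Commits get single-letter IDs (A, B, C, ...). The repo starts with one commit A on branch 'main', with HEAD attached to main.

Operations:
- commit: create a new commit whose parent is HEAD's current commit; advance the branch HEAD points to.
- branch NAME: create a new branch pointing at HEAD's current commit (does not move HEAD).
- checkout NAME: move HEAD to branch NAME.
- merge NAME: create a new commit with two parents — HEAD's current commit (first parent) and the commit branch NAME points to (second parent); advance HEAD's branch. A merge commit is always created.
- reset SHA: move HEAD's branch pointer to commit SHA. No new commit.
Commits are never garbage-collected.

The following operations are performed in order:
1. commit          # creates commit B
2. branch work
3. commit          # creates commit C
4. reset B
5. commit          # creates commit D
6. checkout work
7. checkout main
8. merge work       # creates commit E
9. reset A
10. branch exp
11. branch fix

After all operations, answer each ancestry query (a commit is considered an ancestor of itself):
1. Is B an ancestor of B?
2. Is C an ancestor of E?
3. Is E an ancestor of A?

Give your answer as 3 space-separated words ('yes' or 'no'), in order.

Answer: yes no no

Derivation:
After op 1 (commit): HEAD=main@B [main=B]
After op 2 (branch): HEAD=main@B [main=B work=B]
After op 3 (commit): HEAD=main@C [main=C work=B]
After op 4 (reset): HEAD=main@B [main=B work=B]
After op 5 (commit): HEAD=main@D [main=D work=B]
After op 6 (checkout): HEAD=work@B [main=D work=B]
After op 7 (checkout): HEAD=main@D [main=D work=B]
After op 8 (merge): HEAD=main@E [main=E work=B]
After op 9 (reset): HEAD=main@A [main=A work=B]
After op 10 (branch): HEAD=main@A [exp=A main=A work=B]
After op 11 (branch): HEAD=main@A [exp=A fix=A main=A work=B]
ancestors(B) = {A,B}; B in? yes
ancestors(E) = {A,B,D,E}; C in? no
ancestors(A) = {A}; E in? no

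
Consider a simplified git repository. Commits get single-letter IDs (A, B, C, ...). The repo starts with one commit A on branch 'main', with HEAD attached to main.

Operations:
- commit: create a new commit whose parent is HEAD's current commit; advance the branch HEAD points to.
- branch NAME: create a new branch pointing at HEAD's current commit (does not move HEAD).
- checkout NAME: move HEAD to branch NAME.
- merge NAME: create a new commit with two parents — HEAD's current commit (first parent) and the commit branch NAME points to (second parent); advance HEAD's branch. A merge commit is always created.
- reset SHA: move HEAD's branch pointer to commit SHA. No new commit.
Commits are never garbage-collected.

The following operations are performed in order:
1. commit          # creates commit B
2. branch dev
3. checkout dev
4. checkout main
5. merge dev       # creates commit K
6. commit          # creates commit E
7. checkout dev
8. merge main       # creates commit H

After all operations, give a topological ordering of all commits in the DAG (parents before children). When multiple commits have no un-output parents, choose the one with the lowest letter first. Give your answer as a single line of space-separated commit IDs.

Answer: A B K E H

Derivation:
After op 1 (commit): HEAD=main@B [main=B]
After op 2 (branch): HEAD=main@B [dev=B main=B]
After op 3 (checkout): HEAD=dev@B [dev=B main=B]
After op 4 (checkout): HEAD=main@B [dev=B main=B]
After op 5 (merge): HEAD=main@K [dev=B main=K]
After op 6 (commit): HEAD=main@E [dev=B main=E]
After op 7 (checkout): HEAD=dev@B [dev=B main=E]
After op 8 (merge): HEAD=dev@H [dev=H main=E]
commit A: parents=[]
commit B: parents=['A']
commit E: parents=['K']
commit H: parents=['B', 'E']
commit K: parents=['B', 'B']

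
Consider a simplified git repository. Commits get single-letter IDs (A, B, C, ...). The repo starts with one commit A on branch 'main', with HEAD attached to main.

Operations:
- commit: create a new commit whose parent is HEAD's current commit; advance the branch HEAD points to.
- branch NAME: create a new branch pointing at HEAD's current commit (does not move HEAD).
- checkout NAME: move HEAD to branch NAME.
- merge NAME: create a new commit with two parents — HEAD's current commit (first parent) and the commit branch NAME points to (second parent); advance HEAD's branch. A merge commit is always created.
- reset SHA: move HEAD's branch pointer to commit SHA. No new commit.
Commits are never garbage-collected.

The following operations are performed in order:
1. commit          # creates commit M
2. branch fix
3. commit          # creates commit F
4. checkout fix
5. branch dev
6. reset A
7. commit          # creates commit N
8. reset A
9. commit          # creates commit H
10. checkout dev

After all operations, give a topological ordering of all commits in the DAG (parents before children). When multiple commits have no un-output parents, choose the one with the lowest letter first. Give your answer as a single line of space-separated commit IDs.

After op 1 (commit): HEAD=main@M [main=M]
After op 2 (branch): HEAD=main@M [fix=M main=M]
After op 3 (commit): HEAD=main@F [fix=M main=F]
After op 4 (checkout): HEAD=fix@M [fix=M main=F]
After op 5 (branch): HEAD=fix@M [dev=M fix=M main=F]
After op 6 (reset): HEAD=fix@A [dev=M fix=A main=F]
After op 7 (commit): HEAD=fix@N [dev=M fix=N main=F]
After op 8 (reset): HEAD=fix@A [dev=M fix=A main=F]
After op 9 (commit): HEAD=fix@H [dev=M fix=H main=F]
After op 10 (checkout): HEAD=dev@M [dev=M fix=H main=F]
commit A: parents=[]
commit F: parents=['M']
commit H: parents=['A']
commit M: parents=['A']
commit N: parents=['A']

Answer: A H M F N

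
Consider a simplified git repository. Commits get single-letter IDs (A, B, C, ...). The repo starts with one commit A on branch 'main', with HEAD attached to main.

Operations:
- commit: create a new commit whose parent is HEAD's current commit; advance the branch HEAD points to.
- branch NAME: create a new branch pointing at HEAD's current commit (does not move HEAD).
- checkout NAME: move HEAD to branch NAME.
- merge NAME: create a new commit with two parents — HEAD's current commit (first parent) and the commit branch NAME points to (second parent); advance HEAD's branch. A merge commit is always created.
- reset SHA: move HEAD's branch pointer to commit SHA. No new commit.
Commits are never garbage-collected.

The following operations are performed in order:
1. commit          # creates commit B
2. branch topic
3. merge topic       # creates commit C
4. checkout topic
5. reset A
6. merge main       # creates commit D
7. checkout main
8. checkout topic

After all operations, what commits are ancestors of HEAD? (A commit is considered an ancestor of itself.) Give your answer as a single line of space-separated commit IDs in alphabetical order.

Answer: A B C D

Derivation:
After op 1 (commit): HEAD=main@B [main=B]
After op 2 (branch): HEAD=main@B [main=B topic=B]
After op 3 (merge): HEAD=main@C [main=C topic=B]
After op 4 (checkout): HEAD=topic@B [main=C topic=B]
After op 5 (reset): HEAD=topic@A [main=C topic=A]
After op 6 (merge): HEAD=topic@D [main=C topic=D]
After op 7 (checkout): HEAD=main@C [main=C topic=D]
After op 8 (checkout): HEAD=topic@D [main=C topic=D]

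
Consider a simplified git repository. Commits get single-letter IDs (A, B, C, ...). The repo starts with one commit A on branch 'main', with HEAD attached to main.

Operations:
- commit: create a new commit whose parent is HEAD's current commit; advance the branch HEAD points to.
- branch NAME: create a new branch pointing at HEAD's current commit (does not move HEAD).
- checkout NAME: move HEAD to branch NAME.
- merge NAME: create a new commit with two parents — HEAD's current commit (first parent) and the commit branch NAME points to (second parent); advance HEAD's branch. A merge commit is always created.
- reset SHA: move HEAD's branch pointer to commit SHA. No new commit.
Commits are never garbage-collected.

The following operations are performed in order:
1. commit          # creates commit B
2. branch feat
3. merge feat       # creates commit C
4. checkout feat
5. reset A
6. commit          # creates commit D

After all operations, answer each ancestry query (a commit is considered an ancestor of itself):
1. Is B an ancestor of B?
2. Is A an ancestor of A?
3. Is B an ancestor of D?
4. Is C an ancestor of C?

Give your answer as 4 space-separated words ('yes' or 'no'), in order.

Answer: yes yes no yes

Derivation:
After op 1 (commit): HEAD=main@B [main=B]
After op 2 (branch): HEAD=main@B [feat=B main=B]
After op 3 (merge): HEAD=main@C [feat=B main=C]
After op 4 (checkout): HEAD=feat@B [feat=B main=C]
After op 5 (reset): HEAD=feat@A [feat=A main=C]
After op 6 (commit): HEAD=feat@D [feat=D main=C]
ancestors(B) = {A,B}; B in? yes
ancestors(A) = {A}; A in? yes
ancestors(D) = {A,D}; B in? no
ancestors(C) = {A,B,C}; C in? yes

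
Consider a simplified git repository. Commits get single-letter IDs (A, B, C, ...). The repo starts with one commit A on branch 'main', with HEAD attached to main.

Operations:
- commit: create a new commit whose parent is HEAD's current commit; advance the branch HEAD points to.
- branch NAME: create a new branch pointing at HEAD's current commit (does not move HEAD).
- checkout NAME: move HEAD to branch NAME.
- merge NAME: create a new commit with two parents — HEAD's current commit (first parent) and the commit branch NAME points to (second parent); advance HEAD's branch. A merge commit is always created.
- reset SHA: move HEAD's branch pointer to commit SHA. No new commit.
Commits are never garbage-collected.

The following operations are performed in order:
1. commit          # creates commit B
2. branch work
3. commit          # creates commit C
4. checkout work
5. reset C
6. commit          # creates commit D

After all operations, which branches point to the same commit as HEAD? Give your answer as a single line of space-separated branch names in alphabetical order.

After op 1 (commit): HEAD=main@B [main=B]
After op 2 (branch): HEAD=main@B [main=B work=B]
After op 3 (commit): HEAD=main@C [main=C work=B]
After op 4 (checkout): HEAD=work@B [main=C work=B]
After op 5 (reset): HEAD=work@C [main=C work=C]
After op 6 (commit): HEAD=work@D [main=C work=D]

Answer: work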